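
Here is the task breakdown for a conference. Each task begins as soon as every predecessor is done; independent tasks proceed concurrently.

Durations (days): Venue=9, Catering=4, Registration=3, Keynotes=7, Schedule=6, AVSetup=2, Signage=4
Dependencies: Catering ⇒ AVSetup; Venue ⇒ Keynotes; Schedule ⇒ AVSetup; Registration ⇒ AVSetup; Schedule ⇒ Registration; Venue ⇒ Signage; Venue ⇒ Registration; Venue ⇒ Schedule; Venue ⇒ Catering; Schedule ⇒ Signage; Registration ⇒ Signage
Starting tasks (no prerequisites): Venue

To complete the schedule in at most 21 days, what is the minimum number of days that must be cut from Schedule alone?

Current finish: 22 days; target: 21.
Schedule is on every critical path, so each day cut from Schedule cuts the finish by one (this holds down to a finish of 17).
Need 22 − 21 = 1 day off Schedule → Schedule becomes 5 days, finish becomes 21.

1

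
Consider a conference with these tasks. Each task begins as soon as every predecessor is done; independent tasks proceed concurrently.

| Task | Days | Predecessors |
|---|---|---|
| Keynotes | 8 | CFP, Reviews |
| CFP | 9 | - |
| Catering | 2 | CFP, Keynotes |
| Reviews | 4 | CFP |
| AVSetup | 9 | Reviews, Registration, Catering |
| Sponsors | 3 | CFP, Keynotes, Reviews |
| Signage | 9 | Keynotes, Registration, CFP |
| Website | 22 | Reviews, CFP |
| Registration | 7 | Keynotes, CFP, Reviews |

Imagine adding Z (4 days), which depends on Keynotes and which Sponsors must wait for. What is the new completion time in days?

37

Originally the project takes 37 days.
With Z inserted, Sponsors now waits for max(CFP, Keynotes, Reviews, Z).
New critical path: CFP→Reviews→Keynotes→Registration→AVSetup = 9+4+8+7+9 = 37 ⇒ 37 days.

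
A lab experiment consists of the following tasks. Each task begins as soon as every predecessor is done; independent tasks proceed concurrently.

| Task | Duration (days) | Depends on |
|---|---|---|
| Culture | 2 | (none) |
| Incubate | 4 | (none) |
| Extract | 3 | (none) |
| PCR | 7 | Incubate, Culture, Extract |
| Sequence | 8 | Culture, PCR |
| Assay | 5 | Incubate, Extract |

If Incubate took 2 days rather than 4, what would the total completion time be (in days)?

The binding path is Incubate→PCR→Sequence = 4+7+8 = 19; finish at 19 days.
Since Incubate is critical, the -2 change carries straight to that chain (now 17 days).
Now Extract→PCR→Sequence = 3+7+8 = 18 is longest, so the finish becomes 18 days.

18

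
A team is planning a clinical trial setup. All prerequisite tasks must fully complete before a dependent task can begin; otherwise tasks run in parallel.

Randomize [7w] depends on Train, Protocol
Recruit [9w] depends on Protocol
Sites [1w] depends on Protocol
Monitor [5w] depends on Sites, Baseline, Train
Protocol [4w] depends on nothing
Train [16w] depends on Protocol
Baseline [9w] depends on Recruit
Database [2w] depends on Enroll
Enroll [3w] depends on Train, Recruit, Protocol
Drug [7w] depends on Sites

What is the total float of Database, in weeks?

Critical path: Protocol→Recruit→Baseline→Monitor = 4+9+9+5 = 27, so the finish is 27 weeks.
The longest chain containing Database totals 25 weeks.
Slack of Database = 25 − 23 = 2 weeks.

2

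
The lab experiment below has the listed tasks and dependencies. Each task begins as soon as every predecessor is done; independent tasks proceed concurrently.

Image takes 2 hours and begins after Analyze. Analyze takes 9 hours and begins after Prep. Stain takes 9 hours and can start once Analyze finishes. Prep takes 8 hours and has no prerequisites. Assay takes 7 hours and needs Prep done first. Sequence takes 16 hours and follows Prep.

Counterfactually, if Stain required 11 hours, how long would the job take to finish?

28

The binding path is Prep→Analyze→Stain = 8+9+9 = 26; finish at 26 hours.
Stain lies on that path, so at 11 hours the path becomes 28 hours.
That remains the longest chain; total 28 hours.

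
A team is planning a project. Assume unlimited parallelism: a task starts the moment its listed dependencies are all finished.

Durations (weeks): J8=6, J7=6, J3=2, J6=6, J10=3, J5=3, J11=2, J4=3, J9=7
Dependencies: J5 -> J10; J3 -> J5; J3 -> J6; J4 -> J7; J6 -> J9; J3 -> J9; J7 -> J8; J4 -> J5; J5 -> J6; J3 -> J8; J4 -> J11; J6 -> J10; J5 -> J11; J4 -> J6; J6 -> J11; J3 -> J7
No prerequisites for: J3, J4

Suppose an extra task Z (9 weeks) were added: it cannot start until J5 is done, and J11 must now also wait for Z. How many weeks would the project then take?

19

Originally the project takes 19 weeks.
With Z inserted, J11 now waits for max(J5, J6, J4, Z).
New critical path: J4→J5→J6→J9 = 3+3+6+7 = 19 ⇒ 19 weeks.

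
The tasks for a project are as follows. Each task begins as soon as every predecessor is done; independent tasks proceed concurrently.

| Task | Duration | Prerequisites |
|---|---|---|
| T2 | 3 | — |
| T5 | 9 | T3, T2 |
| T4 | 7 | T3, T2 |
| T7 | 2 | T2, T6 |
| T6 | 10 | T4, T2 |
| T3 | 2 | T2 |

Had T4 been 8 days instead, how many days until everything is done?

Critical path before the change: T2→T3→T4→T6→T7 = 3+2+7+10+2 = 24 giving 24 days.
T4 is on the critical path; changing it to 8 makes that path 25 days.
That remains the longest chain; total 25 days.

25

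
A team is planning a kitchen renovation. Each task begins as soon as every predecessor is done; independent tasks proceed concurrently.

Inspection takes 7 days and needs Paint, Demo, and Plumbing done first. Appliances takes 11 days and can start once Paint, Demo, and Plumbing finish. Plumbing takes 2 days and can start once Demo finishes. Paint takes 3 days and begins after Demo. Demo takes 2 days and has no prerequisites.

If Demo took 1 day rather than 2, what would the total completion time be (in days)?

15

Actual critical path: Demo→Paint→Appliances = 2+3+11 = 16 ⇒ 16 days.
Demo lies on that path, so at 1 day the path becomes 15 days.
That remains the longest chain; total 15 days.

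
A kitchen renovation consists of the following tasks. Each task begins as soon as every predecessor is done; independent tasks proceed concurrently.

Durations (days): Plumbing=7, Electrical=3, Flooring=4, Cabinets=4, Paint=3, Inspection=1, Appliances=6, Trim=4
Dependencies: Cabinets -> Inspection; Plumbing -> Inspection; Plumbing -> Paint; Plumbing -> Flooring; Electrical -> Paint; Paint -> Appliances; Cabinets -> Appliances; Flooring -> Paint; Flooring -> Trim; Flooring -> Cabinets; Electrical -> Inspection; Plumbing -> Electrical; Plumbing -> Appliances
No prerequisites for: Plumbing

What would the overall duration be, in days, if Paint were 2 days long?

Critical path before the change: Plumbing→Flooring→Cabinets→Appliances = 7+4+4+6 = 21 giving 21 days.
The longest path through Paint is only 20 days, so Paint has float 1.
No other chain overtakes it, so the finish is 21 days.

21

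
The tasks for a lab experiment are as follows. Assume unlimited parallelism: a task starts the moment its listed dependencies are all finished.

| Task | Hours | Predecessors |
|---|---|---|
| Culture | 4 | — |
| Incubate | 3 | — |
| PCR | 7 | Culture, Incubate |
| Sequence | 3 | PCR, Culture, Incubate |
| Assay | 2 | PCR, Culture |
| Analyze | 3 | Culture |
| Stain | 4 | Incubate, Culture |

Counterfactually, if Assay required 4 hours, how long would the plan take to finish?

15

Baseline: Culture→PCR→Sequence = 4+7+3 = 14 → 14 hours.
Assay is off the critical path — its longest chain is 13 hours, giving 1 of slack.
Now Culture→PCR→Assay = 4+7+4 = 15 is longest, so the finish becomes 15 hours.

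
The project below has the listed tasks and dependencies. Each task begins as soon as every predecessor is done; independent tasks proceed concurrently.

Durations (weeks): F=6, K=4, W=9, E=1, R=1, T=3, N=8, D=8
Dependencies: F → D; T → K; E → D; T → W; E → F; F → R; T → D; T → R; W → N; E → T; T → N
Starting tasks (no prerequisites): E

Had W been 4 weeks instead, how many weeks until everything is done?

Critical path before the change: E→T→W→N = 1+3+9+8 = 21 giving 21 weeks.
Since W is critical, the -5 change carries straight to that chain (now 16 weeks).
The critical path is still E→T→W→N; finish is now 16 weeks.

16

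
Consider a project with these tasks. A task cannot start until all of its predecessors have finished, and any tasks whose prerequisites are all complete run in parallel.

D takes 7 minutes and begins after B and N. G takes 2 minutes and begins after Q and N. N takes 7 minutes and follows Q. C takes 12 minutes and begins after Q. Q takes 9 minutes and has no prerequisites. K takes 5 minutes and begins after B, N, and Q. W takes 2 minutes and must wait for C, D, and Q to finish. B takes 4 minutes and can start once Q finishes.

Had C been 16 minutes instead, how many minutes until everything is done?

27

Actual critical path: Q→N→D→W = 9+7+7+2 = 25 ⇒ 25 minutes.
The longest path through C is only 23 minutes, so C has float 2.
New critical path: Q→C→W = 9+16+2 = 27 ⇒ 27 minutes.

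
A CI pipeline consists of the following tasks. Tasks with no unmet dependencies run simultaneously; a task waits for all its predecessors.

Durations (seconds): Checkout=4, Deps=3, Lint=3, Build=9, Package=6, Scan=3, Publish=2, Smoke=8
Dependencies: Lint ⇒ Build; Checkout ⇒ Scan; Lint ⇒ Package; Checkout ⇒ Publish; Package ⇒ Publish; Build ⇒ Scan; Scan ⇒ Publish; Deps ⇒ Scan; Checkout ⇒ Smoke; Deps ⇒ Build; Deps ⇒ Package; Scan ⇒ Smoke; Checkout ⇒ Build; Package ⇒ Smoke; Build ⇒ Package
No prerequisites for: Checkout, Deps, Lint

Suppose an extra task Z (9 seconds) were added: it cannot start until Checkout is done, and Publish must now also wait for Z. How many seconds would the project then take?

Originally the project takes 27 seconds.
With Z inserted, Publish now waits for max(Checkout, Scan, Package, Z).
New critical path: Checkout→Build→Package→Smoke = 4+9+6+8 = 27 ⇒ 27 seconds.

27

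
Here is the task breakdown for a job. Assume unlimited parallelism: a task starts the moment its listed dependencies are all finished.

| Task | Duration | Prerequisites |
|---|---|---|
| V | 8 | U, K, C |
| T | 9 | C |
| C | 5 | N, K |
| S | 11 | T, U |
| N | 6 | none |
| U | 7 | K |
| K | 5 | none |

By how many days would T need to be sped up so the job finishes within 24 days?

Current finish: 31 days; target: 24.
T is on every critical path, so each day cut from T cuts the finish by one (this holds down to a finish of 23).
Need 31 − 24 = 7 days off T → T becomes 2 days, finish becomes 24.

7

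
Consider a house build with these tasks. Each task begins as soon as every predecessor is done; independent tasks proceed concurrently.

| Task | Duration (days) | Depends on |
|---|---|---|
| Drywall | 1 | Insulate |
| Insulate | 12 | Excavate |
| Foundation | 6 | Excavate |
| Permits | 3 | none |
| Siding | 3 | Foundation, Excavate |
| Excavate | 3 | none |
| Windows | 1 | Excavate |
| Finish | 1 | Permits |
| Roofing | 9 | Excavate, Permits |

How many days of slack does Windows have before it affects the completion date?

Excavate→Insulate→Drywall = 3+12+1 = 16 sets the makespan at 16 days.
Windows finishes as early as 4 and must finish by 16.
So Windows can slip 16 − 4 = 12 days.

12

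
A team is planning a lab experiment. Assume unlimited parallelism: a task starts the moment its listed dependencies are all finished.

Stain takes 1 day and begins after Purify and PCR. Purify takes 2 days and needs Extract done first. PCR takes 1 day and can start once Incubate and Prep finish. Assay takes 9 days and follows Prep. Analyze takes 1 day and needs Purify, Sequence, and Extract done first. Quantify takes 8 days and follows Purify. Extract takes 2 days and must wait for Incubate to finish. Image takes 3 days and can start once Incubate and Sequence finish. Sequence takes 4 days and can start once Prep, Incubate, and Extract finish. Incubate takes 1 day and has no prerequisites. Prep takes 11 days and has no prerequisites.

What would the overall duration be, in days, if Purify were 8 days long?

The binding path is Prep→Assay = 11+9 = 20; finish at 20 days.
Purify is off the critical path — its longest chain is 13 days, giving 7 of slack.
The critical path is still Prep→Assay; finish is now 20 days.

20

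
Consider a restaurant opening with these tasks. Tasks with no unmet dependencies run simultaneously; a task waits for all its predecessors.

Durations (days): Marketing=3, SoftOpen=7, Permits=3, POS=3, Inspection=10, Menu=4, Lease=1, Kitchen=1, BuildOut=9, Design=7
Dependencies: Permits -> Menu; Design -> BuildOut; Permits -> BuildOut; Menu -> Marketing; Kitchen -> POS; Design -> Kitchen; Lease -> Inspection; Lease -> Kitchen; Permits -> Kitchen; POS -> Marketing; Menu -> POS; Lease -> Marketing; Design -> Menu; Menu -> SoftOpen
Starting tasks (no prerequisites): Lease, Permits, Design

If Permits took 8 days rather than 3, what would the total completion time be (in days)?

Baseline: Design→Menu→SoftOpen = 7+4+7 = 18 → 18 days.
Permits is off the critical path — its longest chain is 14 days, giving 4 of slack.
Now Permits→Menu→SoftOpen = 8+4+7 = 19 is longest, so the finish becomes 19 days.

19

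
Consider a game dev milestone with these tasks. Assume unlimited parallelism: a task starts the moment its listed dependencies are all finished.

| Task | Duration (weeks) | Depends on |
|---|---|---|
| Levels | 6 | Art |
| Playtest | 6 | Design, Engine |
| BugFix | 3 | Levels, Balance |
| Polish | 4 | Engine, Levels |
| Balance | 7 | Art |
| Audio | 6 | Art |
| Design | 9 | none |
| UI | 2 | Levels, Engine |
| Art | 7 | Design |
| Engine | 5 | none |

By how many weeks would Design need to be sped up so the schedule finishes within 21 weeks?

5

Current finish: 26 weeks; target: 21.
Design is on every critical path, so each week cut from Design cuts the finish by one (this holds down to a finish of 18).
Need 26 − 21 = 5 weeks off Design → Design becomes 4 weeks, finish becomes 21.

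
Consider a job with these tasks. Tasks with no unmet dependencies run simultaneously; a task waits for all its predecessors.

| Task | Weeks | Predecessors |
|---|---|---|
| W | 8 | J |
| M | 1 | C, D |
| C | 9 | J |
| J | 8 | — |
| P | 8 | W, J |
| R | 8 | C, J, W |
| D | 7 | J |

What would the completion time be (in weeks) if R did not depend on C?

With the dependency in place, J→C→R = 8+9+8 = 25 sets the finish at 25 weeks.
Without C→R, R's earliest start moves from 17 to 16.
New critical path: J→W→P = 8+8+8 = 24 ⇒ 24 weeks.

24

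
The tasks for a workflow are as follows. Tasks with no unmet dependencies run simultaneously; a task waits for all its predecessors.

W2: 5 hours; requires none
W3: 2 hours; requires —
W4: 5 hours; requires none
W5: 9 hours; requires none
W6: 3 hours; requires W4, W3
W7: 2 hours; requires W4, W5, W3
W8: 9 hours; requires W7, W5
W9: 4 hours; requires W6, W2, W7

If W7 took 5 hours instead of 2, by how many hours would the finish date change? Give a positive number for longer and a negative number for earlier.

3

As given, the longest chain is W5→W7→W8 = 9+2+9 = 20, so the finish is 20 hours.
Since W7 is critical, the +3 change carries straight to that chain (now 23 hours).
No other chain overtakes it, so the finish is 23 hours.
Change in finish: 23 − 20 = +3 hours.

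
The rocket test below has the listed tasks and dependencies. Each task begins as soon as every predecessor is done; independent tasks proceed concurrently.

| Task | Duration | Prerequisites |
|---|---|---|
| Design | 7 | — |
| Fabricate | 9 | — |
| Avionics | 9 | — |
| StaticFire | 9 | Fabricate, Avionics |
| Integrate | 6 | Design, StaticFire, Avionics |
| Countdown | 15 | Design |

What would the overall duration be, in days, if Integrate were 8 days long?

26

Baseline: Fabricate→StaticFire→Integrate = 9+9+6 = 24 → 24 days.
Integrate lies on that path, so at 8 days the path becomes 26 days.
That remains the longest chain; total 26 days.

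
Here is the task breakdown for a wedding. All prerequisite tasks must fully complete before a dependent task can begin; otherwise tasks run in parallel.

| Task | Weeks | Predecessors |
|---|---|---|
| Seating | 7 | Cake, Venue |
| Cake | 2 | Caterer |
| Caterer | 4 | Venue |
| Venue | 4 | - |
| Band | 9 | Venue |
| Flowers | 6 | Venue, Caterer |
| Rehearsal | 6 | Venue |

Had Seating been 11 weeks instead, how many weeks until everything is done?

21

Actual critical path: Venue→Caterer→Cake→Seating = 4+4+2+7 = 17 ⇒ 17 weeks.
Seating lies on that path, so at 11 weeks the path becomes 21 weeks.
The critical path is still Venue→Caterer→Cake→Seating; finish is now 21 weeks.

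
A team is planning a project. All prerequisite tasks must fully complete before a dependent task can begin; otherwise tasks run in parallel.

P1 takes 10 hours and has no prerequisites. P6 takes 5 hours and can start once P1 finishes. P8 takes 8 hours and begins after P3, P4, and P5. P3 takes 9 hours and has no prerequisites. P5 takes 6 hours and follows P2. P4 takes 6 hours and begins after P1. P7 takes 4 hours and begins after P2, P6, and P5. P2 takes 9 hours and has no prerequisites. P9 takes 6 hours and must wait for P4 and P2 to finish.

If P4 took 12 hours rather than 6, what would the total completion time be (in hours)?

30

Critical path before the change: P1→P4→P8 = 10+6+8 = 24 giving 24 hours.
P4 is on the critical path; changing it to 12 makes that path 30 hours.
That remains the longest chain; total 30 hours.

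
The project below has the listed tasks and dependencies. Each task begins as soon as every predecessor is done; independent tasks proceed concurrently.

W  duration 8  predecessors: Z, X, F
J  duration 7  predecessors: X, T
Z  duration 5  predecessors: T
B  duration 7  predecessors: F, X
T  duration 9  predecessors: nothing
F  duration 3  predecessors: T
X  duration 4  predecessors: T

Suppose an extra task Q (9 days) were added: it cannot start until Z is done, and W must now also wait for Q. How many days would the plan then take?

31

Originally the plan takes 22 days.
With Q inserted, W now waits for max(Z, X, F, Q).
New critical path: T→Z→Q→W = 9+5+9+8 = 31 ⇒ 31 days.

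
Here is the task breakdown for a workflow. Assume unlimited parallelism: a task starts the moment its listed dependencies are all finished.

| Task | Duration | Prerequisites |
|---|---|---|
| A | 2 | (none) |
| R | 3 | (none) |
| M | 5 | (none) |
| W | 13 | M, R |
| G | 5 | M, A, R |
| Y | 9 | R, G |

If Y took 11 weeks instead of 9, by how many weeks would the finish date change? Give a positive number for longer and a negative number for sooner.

2

Critical path before the change: M→G→Y = 5+5+9 = 19 giving 19 weeks.
Since Y is critical, the +2 change carries straight to that chain (now 21 weeks).
No other chain overtakes it, so the finish is 21 weeks.
Change in finish: 21 − 19 = +2 weeks.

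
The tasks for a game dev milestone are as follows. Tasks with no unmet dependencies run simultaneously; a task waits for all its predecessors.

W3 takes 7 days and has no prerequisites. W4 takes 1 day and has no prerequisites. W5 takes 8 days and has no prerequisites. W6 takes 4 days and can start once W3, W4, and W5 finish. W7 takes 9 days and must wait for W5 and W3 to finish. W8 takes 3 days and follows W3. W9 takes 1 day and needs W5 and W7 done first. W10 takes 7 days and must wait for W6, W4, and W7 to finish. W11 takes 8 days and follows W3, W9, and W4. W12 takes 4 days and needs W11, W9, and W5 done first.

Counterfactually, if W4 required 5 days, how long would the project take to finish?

30

Actual critical path: W5→W7→W9→W11→W12 = 8+9+1+8+4 = 30 ⇒ 30 days.
W4 has 17 days of float (longest path through it is 13).
That remains the longest chain; total 30 days.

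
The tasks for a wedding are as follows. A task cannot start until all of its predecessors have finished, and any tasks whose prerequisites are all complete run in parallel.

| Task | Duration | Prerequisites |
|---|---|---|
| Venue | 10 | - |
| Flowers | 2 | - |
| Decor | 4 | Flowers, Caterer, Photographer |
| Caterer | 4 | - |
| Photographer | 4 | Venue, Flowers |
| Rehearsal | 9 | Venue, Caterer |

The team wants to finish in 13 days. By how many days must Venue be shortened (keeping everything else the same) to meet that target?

Current finish: 19 days; target: 13.
Venue is on every critical path, so each day cut from Venue cuts the finish by one (this holds down to a finish of 13).
Need 19 − 13 = 6 days off Venue → Venue becomes 4 days, finish becomes 13.

6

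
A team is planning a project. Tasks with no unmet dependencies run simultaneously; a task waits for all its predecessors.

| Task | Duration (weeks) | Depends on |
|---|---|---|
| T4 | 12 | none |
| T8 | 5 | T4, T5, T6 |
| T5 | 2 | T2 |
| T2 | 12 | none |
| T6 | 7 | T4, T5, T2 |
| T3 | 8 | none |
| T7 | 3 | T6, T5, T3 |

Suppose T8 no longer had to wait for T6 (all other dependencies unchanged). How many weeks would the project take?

Original critical path: T2→T5→T6→T8 = 12+2+7+5 = 26 ⇒ 26 weeks.
Without T6→T8, T8's earliest start moves from 21 to 14.
The longest chain is now T2→T5→T6→T7 = 12+2+7+3 = 24, so the project takes 24 weeks.

24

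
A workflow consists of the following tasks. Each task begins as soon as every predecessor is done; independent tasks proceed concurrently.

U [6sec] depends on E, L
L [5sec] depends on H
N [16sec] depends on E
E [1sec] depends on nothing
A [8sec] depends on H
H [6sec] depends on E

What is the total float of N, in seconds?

1

The longest chain is E→H→L→U = 1+6+5+6 = 18; overall finish 18 seconds.
Longest path through N: 17 seconds (earliest finish 17, latest finish 18).
Float = 18 − 17 = 1.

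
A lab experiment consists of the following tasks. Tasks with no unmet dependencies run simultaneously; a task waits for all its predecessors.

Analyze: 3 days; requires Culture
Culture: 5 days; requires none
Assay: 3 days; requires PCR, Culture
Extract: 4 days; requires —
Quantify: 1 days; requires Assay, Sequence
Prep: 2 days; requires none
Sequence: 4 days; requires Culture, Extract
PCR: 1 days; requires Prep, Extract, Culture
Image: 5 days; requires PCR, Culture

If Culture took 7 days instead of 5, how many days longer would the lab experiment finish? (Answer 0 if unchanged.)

Actual critical path: Culture→PCR→Image = 5+1+5 = 11 ⇒ 11 days.
Since Culture is critical, the +2 change carries straight to that chain (now 13 days).
The critical path is still Culture→PCR→Image; finish is now 13 days.
Change in finish: 13 − 11 = +2 days.

2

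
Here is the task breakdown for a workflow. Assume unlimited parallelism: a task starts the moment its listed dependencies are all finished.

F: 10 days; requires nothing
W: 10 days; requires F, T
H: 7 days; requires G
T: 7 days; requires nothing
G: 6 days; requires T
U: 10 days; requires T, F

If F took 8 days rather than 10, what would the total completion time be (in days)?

20

Critical path before the change: F→W = 10+10 = 20 giving 20 days.
F lies on that path, so at 8 days the path becomes 18 days.
The binding chain switches to T→G→H = 7+6+7 = 20; finish 20 days.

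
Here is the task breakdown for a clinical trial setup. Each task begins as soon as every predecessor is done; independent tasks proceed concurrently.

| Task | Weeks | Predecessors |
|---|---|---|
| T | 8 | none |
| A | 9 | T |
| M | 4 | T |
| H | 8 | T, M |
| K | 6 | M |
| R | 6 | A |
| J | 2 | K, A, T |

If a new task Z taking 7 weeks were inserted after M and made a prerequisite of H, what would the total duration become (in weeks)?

Originally the plan takes 23 weeks.
With Z inserted, H now waits for max(T, M, Z).
New critical path: T→M→Z→H = 8+4+7+8 = 27 ⇒ 27 weeks.

27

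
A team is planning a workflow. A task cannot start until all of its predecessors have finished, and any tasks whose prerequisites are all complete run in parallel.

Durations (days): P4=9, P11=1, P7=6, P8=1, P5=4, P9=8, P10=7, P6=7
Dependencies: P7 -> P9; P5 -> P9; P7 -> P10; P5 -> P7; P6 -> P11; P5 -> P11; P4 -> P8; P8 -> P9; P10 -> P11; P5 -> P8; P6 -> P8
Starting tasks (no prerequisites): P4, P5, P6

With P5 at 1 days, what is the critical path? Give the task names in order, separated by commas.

The binding path is P5→P7→P9 = 4+6+8 = 18; finish at 18 days.
P5 is on the critical path; changing it to 1 makes that path 15 days.
The binding chain switches to P4→P8→P9 = 9+1+8 = 18; finish 18 days.

P4, P8, P9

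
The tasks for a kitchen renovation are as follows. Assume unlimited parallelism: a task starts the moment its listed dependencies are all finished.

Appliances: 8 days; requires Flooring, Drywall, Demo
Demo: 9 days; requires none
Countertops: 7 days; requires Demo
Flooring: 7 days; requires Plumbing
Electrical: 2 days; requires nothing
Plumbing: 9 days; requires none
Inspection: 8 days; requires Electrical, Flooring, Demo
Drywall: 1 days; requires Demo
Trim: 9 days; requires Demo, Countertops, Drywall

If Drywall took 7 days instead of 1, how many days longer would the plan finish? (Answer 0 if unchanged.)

0

As given, the longest chain is Demo→Countertops→Trim = 9+7+9 = 25, so the finish is 25 days.
Drywall has 6 days of float (longest path through it is 19).
The binding chain switches to Demo→Drywall→Trim = 9+7+9 = 25; finish 25 days.
Change in finish: 25 − 25 = +0 days.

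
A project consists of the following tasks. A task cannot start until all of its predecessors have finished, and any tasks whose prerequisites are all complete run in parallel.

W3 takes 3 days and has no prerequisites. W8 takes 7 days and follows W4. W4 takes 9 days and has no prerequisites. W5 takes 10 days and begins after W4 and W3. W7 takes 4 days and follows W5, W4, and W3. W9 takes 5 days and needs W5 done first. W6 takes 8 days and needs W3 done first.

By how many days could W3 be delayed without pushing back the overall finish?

The longest chain is W4→W5→W9 = 9+10+5 = 24; overall finish 24 days.
W3 finishes as early as 3 and must finish by 9.
Slack of W3 = 6 − 0 = 6 days.

6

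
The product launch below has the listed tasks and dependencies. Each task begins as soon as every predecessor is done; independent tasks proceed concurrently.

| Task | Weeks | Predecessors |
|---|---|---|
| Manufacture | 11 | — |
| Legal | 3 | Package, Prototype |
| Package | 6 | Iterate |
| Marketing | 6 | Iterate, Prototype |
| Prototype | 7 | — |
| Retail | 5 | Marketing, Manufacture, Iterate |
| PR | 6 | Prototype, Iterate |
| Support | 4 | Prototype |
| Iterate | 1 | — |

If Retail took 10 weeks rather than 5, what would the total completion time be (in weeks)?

23

Baseline: Prototype→Marketing→Retail = 7+6+5 = 18 → 18 weeks.
Retail is on the critical path; changing it to 10 makes that path 23 weeks.
The critical path is still Prototype→Marketing→Retail; finish is now 23 weeks.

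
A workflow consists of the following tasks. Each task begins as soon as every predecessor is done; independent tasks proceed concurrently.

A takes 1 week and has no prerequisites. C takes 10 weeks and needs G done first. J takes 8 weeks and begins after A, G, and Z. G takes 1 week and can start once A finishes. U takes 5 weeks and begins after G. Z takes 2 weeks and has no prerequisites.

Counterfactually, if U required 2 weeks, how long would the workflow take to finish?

Actual critical path: A→G→C = 1+1+10 = 12 ⇒ 12 weeks.
U is off the critical path — its longest chain is 7 weeks, giving 5 of slack.
That remains the longest chain; total 12 weeks.

12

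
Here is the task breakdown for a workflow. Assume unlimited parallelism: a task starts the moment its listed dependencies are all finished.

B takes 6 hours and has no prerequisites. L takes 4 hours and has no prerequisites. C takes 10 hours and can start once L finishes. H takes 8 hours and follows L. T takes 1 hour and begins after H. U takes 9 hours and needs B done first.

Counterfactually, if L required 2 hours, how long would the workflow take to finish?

Critical path before the change: B→U = 6+9 = 15 giving 15 hours.
L has 1 hour of float (longest path through it is 14).
The critical path is still B→U; finish is now 15 hours.

15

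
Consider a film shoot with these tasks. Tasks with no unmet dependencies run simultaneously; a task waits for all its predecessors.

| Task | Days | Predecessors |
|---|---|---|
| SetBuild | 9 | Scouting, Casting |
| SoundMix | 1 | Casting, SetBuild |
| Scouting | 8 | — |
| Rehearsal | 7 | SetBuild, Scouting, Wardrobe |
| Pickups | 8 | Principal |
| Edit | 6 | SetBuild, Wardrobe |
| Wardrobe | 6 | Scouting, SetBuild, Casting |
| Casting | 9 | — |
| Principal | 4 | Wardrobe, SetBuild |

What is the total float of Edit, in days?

6

Critical path: Casting→SetBuild→Wardrobe→Principal→Pickups = 9+9+6+4+8 = 36, so the finish is 36 days.
Longest path through Edit: 30 days (earliest finish 30, latest finish 36).
So Edit can slip 36 − 30 = 6 days.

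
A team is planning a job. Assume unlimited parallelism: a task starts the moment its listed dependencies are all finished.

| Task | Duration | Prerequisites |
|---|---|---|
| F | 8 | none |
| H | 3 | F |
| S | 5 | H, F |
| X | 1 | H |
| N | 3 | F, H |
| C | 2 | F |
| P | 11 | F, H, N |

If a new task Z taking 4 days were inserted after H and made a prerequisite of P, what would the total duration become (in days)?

26

Originally the plan takes 25 days.
With Z inserted, P now waits for max(F, H, N, Z).
New critical path: F→H→Z→P = 8+3+4+11 = 26 ⇒ 26 days.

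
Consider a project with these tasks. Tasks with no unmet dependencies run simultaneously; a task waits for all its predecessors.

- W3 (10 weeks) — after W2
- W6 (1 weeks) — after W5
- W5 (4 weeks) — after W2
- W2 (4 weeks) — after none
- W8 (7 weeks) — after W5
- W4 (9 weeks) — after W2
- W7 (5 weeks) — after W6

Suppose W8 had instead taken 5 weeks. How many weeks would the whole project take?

14

Actual critical path: W2→W5→W8 = 4+4+7 = 15 ⇒ 15 weeks.
W8 lies on that path, so at 5 weeks the path becomes 13 weeks.
New critical path: W2→W3 = 4+10 = 14 ⇒ 14 weeks.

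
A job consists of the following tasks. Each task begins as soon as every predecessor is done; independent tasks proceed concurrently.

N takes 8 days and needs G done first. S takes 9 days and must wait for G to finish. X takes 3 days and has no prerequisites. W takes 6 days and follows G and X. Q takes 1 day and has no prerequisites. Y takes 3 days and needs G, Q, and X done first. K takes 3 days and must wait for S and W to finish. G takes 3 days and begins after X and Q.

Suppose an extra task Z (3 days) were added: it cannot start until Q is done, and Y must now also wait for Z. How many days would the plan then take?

18

Originally the plan takes 18 days.
With Z inserted, Y now waits for max(G, Q, X, Z).
New critical path: X→G→S→K = 3+3+9+3 = 18 ⇒ 18 days.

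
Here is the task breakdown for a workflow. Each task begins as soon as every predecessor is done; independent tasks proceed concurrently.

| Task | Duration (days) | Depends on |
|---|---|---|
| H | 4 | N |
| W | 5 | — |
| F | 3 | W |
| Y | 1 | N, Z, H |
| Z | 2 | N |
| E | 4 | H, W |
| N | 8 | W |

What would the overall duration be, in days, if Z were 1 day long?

21

Baseline: W→N→H→E = 5+8+4+4 = 21 → 21 days.
The longest path through Z is only 16 days, so Z has float 5.
No other chain overtakes it, so the finish is 21 days.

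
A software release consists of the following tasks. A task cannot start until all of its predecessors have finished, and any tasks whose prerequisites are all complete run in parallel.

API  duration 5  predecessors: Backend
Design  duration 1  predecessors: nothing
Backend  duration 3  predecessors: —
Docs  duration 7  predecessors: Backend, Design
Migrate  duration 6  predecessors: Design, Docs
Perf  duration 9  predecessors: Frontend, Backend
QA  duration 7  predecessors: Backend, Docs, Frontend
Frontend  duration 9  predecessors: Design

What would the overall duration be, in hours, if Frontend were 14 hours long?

24

As given, the longest chain is Design→Frontend→Perf = 1+9+9 = 19, so the finish is 19 hours.
Since Frontend is critical, the +5 change carries straight to that chain (now 24 hours).
The critical path is still Design→Frontend→Perf; finish is now 24 hours.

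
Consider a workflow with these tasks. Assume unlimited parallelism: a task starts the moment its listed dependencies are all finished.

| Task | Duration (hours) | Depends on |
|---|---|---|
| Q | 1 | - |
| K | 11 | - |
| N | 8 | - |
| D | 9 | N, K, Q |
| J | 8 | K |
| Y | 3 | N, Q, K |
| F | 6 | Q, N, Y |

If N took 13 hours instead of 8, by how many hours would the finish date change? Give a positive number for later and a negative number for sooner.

Actual critical path: K→D = 11+9 = 20 ⇒ 20 hours.
N has 3 hours of float (longest path through it is 17).
The binding chain switches to N→D = 13+9 = 22; finish 22 hours.
Change in finish: 22 − 20 = +2 hours.

2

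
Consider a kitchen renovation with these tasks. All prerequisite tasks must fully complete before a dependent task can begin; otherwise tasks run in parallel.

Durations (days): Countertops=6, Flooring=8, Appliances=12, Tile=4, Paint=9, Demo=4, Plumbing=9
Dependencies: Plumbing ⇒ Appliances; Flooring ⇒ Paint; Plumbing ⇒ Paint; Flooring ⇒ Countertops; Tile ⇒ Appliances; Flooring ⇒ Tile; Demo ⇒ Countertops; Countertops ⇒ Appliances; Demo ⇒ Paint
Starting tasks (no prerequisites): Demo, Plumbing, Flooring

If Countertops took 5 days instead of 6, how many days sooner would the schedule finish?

Actual critical path: Flooring→Countertops→Appliances = 8+6+12 = 26 ⇒ 26 days.
Countertops lies on that path, so at 5 days the path becomes 25 days.
That remains the longest chain; total 25 days.
Change in finish: 25 − 26 = -1 days.

1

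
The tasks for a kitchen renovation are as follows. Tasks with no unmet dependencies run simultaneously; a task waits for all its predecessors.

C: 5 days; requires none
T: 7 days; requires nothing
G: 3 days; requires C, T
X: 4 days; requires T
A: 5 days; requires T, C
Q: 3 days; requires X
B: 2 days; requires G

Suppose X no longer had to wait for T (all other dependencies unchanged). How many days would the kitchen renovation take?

12

Original critical path: T→X→Q = 7+4+3 = 14 ⇒ 14 days.
Without T→X, X's earliest start moves from 7 to 0.
New critical path: T→G→B = 7+3+2 = 12 ⇒ 12 days.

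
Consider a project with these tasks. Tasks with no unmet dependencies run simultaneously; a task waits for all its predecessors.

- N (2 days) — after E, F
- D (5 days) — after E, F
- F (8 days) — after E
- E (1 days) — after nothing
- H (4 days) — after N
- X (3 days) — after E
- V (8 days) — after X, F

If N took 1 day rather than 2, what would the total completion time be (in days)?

17

Critical path before the change: E→F→V = 1+8+8 = 17 giving 17 days.
N has 2 days of float (longest path through it is 15).
No other chain overtakes it, so the finish is 17 days.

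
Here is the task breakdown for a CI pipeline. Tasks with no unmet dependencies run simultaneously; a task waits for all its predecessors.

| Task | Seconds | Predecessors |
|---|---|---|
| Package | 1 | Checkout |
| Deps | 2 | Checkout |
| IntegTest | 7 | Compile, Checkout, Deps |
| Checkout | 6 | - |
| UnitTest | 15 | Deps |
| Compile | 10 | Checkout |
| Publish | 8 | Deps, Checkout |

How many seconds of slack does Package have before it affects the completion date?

Checkout→Deps→UnitTest = 6+2+15 = 23 sets the makespan at 23 seconds.
The longest chain containing Package totals 7 seconds.
Slack of Package = 22 − 6 = 16 seconds.

16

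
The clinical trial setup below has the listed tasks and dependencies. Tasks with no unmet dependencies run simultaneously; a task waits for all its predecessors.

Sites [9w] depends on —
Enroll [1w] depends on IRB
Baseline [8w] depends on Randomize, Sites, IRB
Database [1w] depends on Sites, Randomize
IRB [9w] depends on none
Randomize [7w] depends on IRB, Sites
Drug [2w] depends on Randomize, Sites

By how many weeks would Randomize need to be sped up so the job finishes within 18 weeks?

Current finish: 24 weeks; target: 18.
Randomize is on every critical path, so each week cut from Randomize cuts the finish by one (this holds down to a finish of 18).
Need 24 − 18 = 6 weeks off Randomize → Randomize becomes 1 week, finish becomes 18.

6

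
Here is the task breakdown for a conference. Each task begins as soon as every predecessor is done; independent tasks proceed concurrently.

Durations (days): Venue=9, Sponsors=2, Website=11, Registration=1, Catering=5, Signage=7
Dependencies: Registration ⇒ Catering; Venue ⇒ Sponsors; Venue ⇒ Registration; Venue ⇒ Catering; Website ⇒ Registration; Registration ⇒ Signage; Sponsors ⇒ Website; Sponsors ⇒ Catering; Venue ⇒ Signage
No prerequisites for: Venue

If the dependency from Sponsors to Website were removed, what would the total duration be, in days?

Before: longest chain Venue→Sponsors→Website→Registration→Signage = 9+2+11+1+7 = 30, finish 30.
Without Sponsors→Website, Website's earliest start moves from 11 to 0.
New critical path: Website→Registration→Signage = 11+1+7 = 19 ⇒ 19 days.

19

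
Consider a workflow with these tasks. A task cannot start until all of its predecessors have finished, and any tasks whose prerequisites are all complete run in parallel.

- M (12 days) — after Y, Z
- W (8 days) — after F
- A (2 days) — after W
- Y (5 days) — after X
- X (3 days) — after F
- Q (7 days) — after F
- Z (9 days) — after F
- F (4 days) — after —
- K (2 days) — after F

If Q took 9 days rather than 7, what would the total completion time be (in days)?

25

As given, the longest chain is F→Z→M = 4+9+12 = 25, so the finish is 25 days.
Q is off the critical path — its longest chain is 11 days, giving 14 of slack.
The critical path is still F→Z→M; finish is now 25 days.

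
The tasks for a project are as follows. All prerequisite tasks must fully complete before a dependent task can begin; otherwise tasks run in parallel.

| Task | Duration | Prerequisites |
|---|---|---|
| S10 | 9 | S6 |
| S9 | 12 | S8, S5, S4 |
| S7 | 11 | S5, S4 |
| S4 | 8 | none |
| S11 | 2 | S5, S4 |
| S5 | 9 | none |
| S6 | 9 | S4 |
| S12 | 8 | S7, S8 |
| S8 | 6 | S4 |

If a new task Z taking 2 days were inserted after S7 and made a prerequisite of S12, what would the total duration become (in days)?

30

Originally the schedule takes 28 days.
With Z inserted, S12 now waits for max(S7, S8, Z).
New critical path: S5→S7→Z→S12 = 9+11+2+8 = 30 ⇒ 30 days.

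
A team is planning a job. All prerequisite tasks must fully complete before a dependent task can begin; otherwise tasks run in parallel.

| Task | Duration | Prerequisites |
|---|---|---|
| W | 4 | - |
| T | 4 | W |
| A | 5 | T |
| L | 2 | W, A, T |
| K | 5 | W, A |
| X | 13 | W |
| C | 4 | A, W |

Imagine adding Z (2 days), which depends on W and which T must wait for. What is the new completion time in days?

Originally the project takes 18 days.
With Z inserted, T now waits for max(W, Z).
New critical path: W→Z→T→A→K = 4+2+4+5+5 = 20 ⇒ 20 days.

20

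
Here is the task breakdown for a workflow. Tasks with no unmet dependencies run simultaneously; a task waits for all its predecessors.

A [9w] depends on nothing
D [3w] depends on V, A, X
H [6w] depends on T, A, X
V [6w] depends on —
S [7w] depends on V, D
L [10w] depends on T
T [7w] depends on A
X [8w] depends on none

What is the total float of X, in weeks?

8

Critical path: A→T→L = 9+7+10 = 26, so the finish is 26 weeks.
Longest path through X: 18 weeks (earliest finish 8, latest finish 16).
Float = 26 − 18 = 8.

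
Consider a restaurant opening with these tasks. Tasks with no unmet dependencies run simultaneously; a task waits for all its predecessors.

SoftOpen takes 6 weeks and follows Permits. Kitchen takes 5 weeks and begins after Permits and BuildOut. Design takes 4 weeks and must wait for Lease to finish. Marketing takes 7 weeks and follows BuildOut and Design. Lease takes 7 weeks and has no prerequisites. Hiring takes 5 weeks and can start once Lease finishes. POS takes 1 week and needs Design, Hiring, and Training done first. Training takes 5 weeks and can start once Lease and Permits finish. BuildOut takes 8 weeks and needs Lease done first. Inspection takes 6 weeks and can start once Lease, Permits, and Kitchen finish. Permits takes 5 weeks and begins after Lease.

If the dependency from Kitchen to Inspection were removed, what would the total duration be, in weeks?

22

With the dependency in place, Lease→BuildOut→Kitchen→Inspection = 7+8+5+6 = 26 sets the finish at 26 weeks.
Without Kitchen→Inspection, Inspection's earliest start moves from 20 to 12.
After: Lease→BuildOut→Marketing = 7+8+7 = 22 → 22 weeks.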